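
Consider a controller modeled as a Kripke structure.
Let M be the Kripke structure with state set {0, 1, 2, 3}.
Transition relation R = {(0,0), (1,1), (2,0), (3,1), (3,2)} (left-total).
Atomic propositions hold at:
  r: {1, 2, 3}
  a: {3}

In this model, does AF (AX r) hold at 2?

No

Sat(AX r) = {s : every successor in {1, 2, 3}} = {1, 3}
AF (AX r): least fixpoint, start Z0 = {1, 3}, add states with every successor in Z. Already a fixed point.
Sat(AF (AX r)) = {1, 3}
2 ∉ Sat(AF (AX r)) = {1, 3}, so the formula does not hold at 2.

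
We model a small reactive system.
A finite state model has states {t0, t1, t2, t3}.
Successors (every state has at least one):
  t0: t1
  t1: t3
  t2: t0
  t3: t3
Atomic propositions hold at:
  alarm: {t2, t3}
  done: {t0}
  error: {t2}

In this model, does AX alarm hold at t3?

Sat(AX alarm) = {s : every successor in {t2, t3}} = {t1, t3}
t3 ∈ Sat(AX alarm) = {t1, t3}, so the formula holds at t3.

Yes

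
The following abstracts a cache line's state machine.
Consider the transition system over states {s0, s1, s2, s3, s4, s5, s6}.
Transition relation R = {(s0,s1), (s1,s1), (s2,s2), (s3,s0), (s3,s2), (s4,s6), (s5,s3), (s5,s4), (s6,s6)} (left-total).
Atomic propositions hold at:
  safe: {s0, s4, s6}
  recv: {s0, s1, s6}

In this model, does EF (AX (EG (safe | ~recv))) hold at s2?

Sat(~recv) = {s2, s3, s4, s5}
Sat(safe | ~recv) = {s0, s2, s3, s4, s5, s6}
EG (safe | ~recv): greatest fixpoint, start Z0 = {s0, s2, s3, s4, s5, s6}, keep only states in Sat with some successor in Z. Z1 = {s2, s3, s4, s5, s6}; fixed.
Sat(EG (safe | ~recv)) = {s2, s3, s4, s5, s6}
Sat(AX (EG (safe | ~recv))) = {s : every successor in {s2, s3, s4, s5, s6}} = {s2, s4, s5, s6}
EF (AX (EG (safe | ~recv))): least fixpoint, start Z0 = {s2, s4, s5, s6}, add states with some successor in Z. Z1 = {s2, s3, s4, s5, s6}; fixed.
Sat(EF (AX (EG (safe | ~recv)))) = {s2, s3, s4, s5, s6}
s2 ∈ Sat(EF (AX (EG (safe | ~recv)))) = {s2, s3, s4, s5, s6}, so the formula holds at s2.

Yes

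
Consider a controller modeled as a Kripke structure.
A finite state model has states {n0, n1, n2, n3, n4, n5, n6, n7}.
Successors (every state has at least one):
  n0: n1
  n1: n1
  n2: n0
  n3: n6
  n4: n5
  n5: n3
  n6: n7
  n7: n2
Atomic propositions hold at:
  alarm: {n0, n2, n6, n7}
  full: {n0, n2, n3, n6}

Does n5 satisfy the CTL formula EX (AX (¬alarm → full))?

Sat(¬alarm) = {n1, n3, n4, n5}
Sat(¬alarm → full) = {n0, n2, n3, n6, n7}
Sat(AX (¬alarm → full)) = {s : every successor in {n0, n2, n3, n6, n7}} = {n2, n3, n5, n6, n7}
Sat(EX (AX (¬alarm → full))) = {s : some successor in {n2, n3, n5, n6, n7}} = {n3, n4, n5, n6, n7}
n5 ∈ Sat(EX (AX (¬alarm → full))) = {n3, n4, n5, n6, n7}, so the formula holds at n5.

Yes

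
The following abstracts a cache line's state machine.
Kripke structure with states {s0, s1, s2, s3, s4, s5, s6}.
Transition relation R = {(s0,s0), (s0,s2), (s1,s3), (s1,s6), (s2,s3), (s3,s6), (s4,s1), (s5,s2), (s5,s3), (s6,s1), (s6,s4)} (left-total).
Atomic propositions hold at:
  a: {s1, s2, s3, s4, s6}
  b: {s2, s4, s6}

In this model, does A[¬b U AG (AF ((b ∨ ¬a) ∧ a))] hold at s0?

No

Sat(¬b) = {s0, s1, s3, s5}
Sat(¬a) = {s0, s5}
Sat(b ∨ ¬a) = {s0, s2, s4, s5, s6}
Sat((b ∨ ¬a) ∧ a) = {s2, s4, s6}
AF ((b ∨ ¬a) ∧ a): least fixpoint, start Z0 = {s2, s4, s6}, add states with every successor in Z. Z1 = {s2, s3, s4, s6}; Z2 = {s1, s2, s3, s4, s5, s6}; fixed.
Sat(AF ((b ∨ ¬a) ∧ a)) = {s1, s2, s3, s4, s5, s6}
AG (AF ((b ∨ ¬a) ∧ a)): greatest fixpoint, start Z0 = {s1, s2, s3, s4, s5, s6}, keep only states in Sat with every successor in Z. Already a fixed point.
Sat(AG (AF ((b ∨ ¬a) ∧ a))) = {s1, s2, s3, s4, s5, s6}
A[¬b U AG (AF ((b ∨ ¬a) ∧ a))]: least fixpoint, start Z0 = Sat(AG (AF ((b ∨ ¬a) ∧ a))) = {s1, s2, s3, s4, s5, s6}, add states in Sat(¬b) with every successor in Z. Already a fixed point.
Sat(A[¬b U AG (AF ((b ∨ ¬a) ∧ a))]) = {s1, s2, s3, s4, s5, s6}
s0 ∉ Sat(A[¬b U AG (AF ((b ∨ ¬a) ∧ a))]) = {s1, s2, s3, s4, s5, s6}, so the formula does not hold at s0.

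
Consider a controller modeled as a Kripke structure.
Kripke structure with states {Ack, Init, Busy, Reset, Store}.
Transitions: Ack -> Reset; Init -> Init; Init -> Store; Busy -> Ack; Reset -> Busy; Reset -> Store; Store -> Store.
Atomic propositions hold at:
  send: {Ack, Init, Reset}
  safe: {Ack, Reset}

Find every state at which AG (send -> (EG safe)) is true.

{Store}

EG safe: greatest fixpoint, start Z0 = {Ack, Reset}, keep only states in Sat with some successor in Z. Z1 = {Ack}; Z2 = ∅; fixed.
Sat(EG safe) = ∅
Sat(send -> (EG safe)) = {Busy, Store}
AG (send -> (EG safe)): greatest fixpoint, start Z0 = {Busy, Store}, keep only states in Sat with every successor in Z. Z1 = {Store}; fixed.
Sat(AG (send -> (EG safe))) = {Store}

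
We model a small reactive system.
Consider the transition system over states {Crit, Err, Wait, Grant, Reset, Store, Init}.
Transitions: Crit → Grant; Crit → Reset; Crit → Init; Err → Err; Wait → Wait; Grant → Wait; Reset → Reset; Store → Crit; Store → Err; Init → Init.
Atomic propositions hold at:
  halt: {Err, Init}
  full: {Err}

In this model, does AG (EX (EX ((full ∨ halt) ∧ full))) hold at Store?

No

Sat(full ∨ halt) = {Err, Init}
Sat((full ∨ halt) ∧ full) = {Err}
Sat(EX ((full ∨ halt) ∧ full)) = {s : some successor in {Err}} = {Err, Store}
Sat(EX (EX ((full ∨ halt) ∧ full))) = {s : some successor in {Err, Store}} = {Err, Store}
AG (EX (EX ((full ∨ halt) ∧ full))): greatest fixpoint, start Z0 = {Err, Store}, keep only states in Sat with every successor in Z. Z1 = {Err}; fixed.
Sat(AG (EX (EX ((full ∨ halt) ∧ full)))) = {Err}
Store ∉ Sat(AG (EX (EX ((full ∨ halt) ∧ full)))) = {Err}, so the formula does not hold at Store.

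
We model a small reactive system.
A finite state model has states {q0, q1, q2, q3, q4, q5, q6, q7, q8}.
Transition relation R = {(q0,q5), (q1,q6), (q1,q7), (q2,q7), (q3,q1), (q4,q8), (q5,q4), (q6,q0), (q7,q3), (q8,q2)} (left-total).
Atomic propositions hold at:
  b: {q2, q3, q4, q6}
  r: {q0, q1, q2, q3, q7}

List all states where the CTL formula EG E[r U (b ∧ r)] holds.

Sat(b ∧ r) = {q2, q3}
E[r U (b ∧ r)]: least fixpoint, start Z0 = Sat((b ∧ r)) = {q2, q3}, add states in Sat(r) with some successor in Z. Z1 = {q2, q3, q7}; Z2 = {q1, q2, q3, q7}; fixed.
Sat(E[r U (b ∧ r)]) = {q1, q2, q3, q7}
EG E[r U (b ∧ r)]: greatest fixpoint, start Z0 = {q1, q2, q3, q7}, keep only states in Sat with some successor in Z. Already a fixed point.
Sat(EG E[r U (b ∧ r)]) = {q1, q2, q3, q7}

{q1, q2, q3, q7}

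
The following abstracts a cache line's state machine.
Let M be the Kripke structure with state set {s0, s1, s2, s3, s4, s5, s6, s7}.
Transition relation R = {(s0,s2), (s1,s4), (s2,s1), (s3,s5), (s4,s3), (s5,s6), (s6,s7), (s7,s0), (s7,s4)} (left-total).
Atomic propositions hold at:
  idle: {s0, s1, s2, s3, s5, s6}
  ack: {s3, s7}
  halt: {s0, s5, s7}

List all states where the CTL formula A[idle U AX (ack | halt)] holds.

Sat(ack | halt) = {s0, s3, s5, s7}
Sat(AX (ack | halt)) = {s : every successor in {s0, s3, s5, s7}} = {s3, s4, s6}
A[idle U AX (ack | halt)]: least fixpoint, start Z0 = Sat(AX (ack | halt)) = {s3, s4, s6}, add states in Sat(idle) with every successor in Z. Z1 = {s1, s3, s4, s5, s6}; Z2 = {s1, s2, s3, s4, s5, s6}; Z3 = {s0, s1, s2, s3, s4, s5, s6}; fixed.
Sat(A[idle U AX (ack | halt)]) = {s0, s1, s2, s3, s4, s5, s6}

{s0, s1, s2, s3, s4, s5, s6}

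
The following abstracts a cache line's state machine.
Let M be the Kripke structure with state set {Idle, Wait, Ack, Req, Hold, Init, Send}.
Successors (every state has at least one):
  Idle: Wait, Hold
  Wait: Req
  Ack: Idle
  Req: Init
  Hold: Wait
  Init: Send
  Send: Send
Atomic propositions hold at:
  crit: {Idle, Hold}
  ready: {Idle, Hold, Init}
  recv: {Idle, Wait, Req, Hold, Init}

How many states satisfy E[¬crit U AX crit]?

Sat(¬crit) = {Wait, Ack, Req, Init, Send}
Sat(AX crit) = {s : every successor in {Idle, Hold}} = {Ack}
E[¬crit U AX crit]: least fixpoint, start Z0 = Sat(AX crit) = {Ack}, add states in Sat(¬crit) with some successor in Z. Already a fixed point.
Sat(E[¬crit U AX crit]) = {Ack}
|Sat(E[¬crit U AX crit])| = |{Ack}| = 1.

1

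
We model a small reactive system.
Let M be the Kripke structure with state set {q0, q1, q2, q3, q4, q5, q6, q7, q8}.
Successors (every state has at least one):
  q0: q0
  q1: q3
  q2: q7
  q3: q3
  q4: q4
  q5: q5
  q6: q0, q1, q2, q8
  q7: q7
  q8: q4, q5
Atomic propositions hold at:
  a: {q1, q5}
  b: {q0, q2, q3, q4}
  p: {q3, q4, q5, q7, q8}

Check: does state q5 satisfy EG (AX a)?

Yes

Sat(AX a) = {s : every successor in {q1, q5}} = {q5}
EG (AX a): greatest fixpoint, start Z0 = {q5}, keep only states in Sat with some successor in Z. Already a fixed point.
Sat(EG (AX a)) = {q5}
q5 ∈ Sat(EG (AX a)) = {q5}, so the formula holds at q5.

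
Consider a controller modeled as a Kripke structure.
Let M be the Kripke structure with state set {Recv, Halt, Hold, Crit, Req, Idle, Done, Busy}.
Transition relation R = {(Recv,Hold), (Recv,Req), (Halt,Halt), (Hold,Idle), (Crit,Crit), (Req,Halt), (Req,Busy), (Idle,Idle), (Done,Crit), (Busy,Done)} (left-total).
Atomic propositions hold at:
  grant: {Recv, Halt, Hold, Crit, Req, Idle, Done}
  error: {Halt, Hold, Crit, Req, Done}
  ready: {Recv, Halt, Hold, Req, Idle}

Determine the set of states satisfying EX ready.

{Recv, Halt, Hold, Req, Idle}

Sat(EX ready) = {s : some successor in {Recv, Halt, Hold, Req, Idle}} = {Recv, Halt, Hold, Req, Idle}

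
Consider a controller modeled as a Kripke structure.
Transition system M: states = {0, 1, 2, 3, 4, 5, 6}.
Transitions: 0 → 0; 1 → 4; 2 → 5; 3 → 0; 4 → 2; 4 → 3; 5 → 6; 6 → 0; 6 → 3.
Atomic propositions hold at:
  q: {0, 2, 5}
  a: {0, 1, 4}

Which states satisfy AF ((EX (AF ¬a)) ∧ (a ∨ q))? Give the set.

{1, 2, 4, 5}

Sat(¬a) = {2, 3, 5, 6}
AF ¬a: least fixpoint, start Z0 = {2, 3, 5, 6}, add states with every successor in Z. Z1 = {2, 3, 4, 5, 6}; Z2 = {1, 2, 3, 4, 5, 6}; fixed.
Sat(AF ¬a) = {1, 2, 3, 4, 5, 6}
Sat(EX (AF ¬a)) = {s : some successor in {1, 2, 3, 4, 5, 6}} = {1, 2, 4, 5, 6}
Sat(a ∨ q) = {0, 1, 2, 4, 5}
Sat((EX (AF ¬a)) ∧ (a ∨ q)) = {1, 2, 4, 5}
AF ((EX (AF ¬a)) ∧ (a ∨ q)): least fixpoint, start Z0 = {1, 2, 4, 5}, add states with every successor in Z. Already a fixed point.
Sat(AF ((EX (AF ¬a)) ∧ (a ∨ q))) = {1, 2, 4, 5}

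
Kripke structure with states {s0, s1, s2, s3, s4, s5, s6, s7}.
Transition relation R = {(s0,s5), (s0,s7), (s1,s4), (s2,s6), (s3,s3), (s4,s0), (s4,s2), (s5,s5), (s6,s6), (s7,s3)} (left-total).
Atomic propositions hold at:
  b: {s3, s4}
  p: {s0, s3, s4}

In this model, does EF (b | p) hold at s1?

Yes

Sat(b | p) = {s0, s3, s4}
EF (b | p): least fixpoint, start Z0 = {s0, s3, s4}, add states with some successor in Z. Z1 = {s0, s1, s3, s4, s7}; fixed.
Sat(EF (b | p)) = {s0, s1, s3, s4, s7}
s1 ∈ Sat(EF (b | p)) = {s0, s1, s3, s4, s7}, so the formula holds at s1.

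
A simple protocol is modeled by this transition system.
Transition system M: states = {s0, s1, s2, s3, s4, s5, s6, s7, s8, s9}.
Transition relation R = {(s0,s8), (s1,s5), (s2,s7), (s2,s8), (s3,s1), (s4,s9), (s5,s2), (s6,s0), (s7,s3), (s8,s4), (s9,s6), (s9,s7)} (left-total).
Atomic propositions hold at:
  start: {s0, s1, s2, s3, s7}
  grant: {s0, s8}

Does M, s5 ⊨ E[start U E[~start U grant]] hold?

No

Sat(~start) = {s4, s5, s6, s8, s9}
E[~start U grant]: least fixpoint, start Z0 = Sat(grant) = {s0, s8}, add states in Sat(~start) with some successor in Z. Z1 = {s0, s6, s8}; Z2 = {s0, s6, s8, s9}; Z3 = {s0, s4, s6, s8, s9}; fixed.
Sat(E[~start U grant]) = {s0, s4, s6, s8, s9}
E[start U E[~start U grant]]: least fixpoint, start Z0 = Sat(E[~start U grant]) = {s0, s4, s6, s8, s9}, add states in Sat(start) with some successor in Z. Z1 = {s0, s2, s4, s6, s8, s9}; fixed.
Sat(E[start U E[~start U grant]]) = {s0, s2, s4, s6, s8, s9}
s5 ∉ Sat(E[start U E[~start U grant]]) = {s0, s2, s4, s6, s8, s9}, so the formula does not hold at s5.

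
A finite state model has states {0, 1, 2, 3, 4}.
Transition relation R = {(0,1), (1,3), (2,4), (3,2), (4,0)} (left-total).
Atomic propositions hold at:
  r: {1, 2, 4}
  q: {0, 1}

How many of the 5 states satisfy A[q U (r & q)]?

Sat(r & q) = {1}
A[q U (r & q)]: least fixpoint, start Z0 = Sat((r & q)) = {1}, add states in Sat(q) with every successor in Z. Z1 = {0, 1}; fixed.
Sat(A[q U (r & q)]) = {0, 1}
|Sat(A[q U (r & q)])| = |{0, 1}| = 2.

2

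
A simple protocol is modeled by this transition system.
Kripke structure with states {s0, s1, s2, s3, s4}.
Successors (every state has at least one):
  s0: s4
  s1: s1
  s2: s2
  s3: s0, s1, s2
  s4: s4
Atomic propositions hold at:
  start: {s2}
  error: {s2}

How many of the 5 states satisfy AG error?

1

AG error: greatest fixpoint, start Z0 = {s2}, keep only states in Sat with every successor in Z. Already a fixed point.
Sat(AG error) = {s2}
|Sat(AG error)| = |{s2}| = 1.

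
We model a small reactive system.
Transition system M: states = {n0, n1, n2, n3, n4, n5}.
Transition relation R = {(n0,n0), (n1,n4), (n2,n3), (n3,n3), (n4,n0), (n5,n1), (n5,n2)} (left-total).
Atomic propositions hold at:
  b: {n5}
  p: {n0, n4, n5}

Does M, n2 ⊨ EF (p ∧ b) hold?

Sat(p ∧ b) = {n5}
EF (p ∧ b): least fixpoint, start Z0 = {n5}, add states with some successor in Z. Already a fixed point.
Sat(EF (p ∧ b)) = {n5}
n2 ∉ Sat(EF (p ∧ b)) = {n5}, so the formula does not hold at n2.

No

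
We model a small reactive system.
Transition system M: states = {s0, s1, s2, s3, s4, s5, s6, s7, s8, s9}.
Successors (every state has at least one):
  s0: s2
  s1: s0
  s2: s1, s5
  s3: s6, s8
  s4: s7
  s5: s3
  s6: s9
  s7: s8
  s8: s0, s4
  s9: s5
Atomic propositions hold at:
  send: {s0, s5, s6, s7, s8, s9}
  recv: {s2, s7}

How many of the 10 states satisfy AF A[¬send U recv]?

Sat(¬send) = {s1, s2, s3, s4}
A[¬send U recv]: least fixpoint, start Z0 = Sat(recv) = {s2, s7}, add states in Sat(¬send) with every successor in Z. Z1 = {s2, s4, s7}; fixed.
Sat(A[¬send U recv]) = {s2, s4, s7}
AF A[¬send U recv]: least fixpoint, start Z0 = {s2, s4, s7}, add states with every successor in Z. Z1 = {s0, s2, s4, s7}; Z2 = {s0, s1, s2, s4, s7, s8}; fixed.
Sat(AF A[¬send U recv]) = {s0, s1, s2, s4, s7, s8}
|Sat(AF A[¬send U recv])| = |{s0, s1, s2, s4, s7, s8}| = 6.

6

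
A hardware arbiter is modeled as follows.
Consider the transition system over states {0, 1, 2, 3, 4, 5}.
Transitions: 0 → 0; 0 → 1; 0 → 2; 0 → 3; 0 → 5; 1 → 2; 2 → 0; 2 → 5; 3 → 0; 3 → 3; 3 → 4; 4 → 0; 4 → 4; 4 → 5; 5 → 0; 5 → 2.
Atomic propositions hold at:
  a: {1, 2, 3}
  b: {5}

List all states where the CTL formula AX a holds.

Sat(AX a) = {s : every successor in {1, 2, 3}} = {1}

{1}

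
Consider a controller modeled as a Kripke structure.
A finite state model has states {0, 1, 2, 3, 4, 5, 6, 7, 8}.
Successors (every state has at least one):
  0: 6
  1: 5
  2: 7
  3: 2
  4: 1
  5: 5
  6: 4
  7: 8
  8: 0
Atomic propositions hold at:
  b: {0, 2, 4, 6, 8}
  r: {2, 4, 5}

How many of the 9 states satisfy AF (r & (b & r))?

Sat(b & r) = {2, 4}
Sat(r & (b & r)) = {2, 4}
AF (r & (b & r)): least fixpoint, start Z0 = {2, 4}, add states with every successor in Z. Z1 = {2, 3, 4, 6}; Z2 = {0, 2, 3, 4, 6}; Z3 = {0, 2, 3, 4, 6, 8}; Z4 = {0, 2, 3, 4, 6, 7, 8}; fixed.
Sat(AF (r & (b & r))) = {0, 2, 3, 4, 6, 7, 8}
|Sat(AF (r & (b & r)))| = |{0, 2, 3, 4, 6, 7, 8}| = 7.

7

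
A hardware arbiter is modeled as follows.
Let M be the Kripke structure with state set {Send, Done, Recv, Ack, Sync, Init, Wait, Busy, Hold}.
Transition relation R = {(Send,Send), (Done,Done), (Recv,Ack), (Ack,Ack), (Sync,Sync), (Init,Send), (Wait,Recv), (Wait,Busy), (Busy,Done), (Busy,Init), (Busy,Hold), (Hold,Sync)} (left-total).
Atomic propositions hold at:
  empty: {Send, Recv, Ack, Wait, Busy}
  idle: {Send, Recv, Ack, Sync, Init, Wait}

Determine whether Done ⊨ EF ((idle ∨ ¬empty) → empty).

No

Sat(¬empty) = {Done, Sync, Init, Hold}
Sat(idle ∨ ¬empty) = {Send, Done, Recv, Ack, Sync, Init, Wait, Hold}
Sat((idle ∨ ¬empty) → empty) = {Send, Recv, Ack, Wait, Busy}
EF ((idle ∨ ¬empty) → empty): least fixpoint, start Z0 = {Send, Recv, Ack, Wait, Busy}, add states with some successor in Z. Z1 = {Send, Recv, Ack, Init, Wait, Busy}; fixed.
Sat(EF ((idle ∨ ¬empty) → empty)) = {Send, Recv, Ack, Init, Wait, Busy}
Done ∉ Sat(EF ((idle ∨ ¬empty) → empty)) = {Send, Recv, Ack, Init, Wait, Busy}, so the formula does not hold at Done.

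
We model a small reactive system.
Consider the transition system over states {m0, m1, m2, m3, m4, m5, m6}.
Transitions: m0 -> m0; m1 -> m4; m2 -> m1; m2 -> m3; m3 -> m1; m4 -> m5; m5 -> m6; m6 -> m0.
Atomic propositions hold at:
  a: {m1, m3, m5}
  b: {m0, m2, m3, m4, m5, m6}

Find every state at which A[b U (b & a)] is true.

{m3, m4, m5}

Sat(b & a) = {m3, m5}
A[b U (b & a)]: least fixpoint, start Z0 = Sat((b & a)) = {m3, m5}, add states in Sat(b) with every successor in Z. Z1 = {m3, m4, m5}; fixed.
Sat(A[b U (b & a)]) = {m3, m4, m5}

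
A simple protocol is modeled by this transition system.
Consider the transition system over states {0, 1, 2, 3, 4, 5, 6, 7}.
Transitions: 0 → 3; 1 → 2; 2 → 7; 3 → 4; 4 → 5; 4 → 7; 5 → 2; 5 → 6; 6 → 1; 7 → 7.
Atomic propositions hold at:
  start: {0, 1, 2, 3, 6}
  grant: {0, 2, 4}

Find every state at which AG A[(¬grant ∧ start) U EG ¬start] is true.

{7}

Sat(¬grant) = {1, 3, 5, 6, 7}
Sat(¬grant ∧ start) = {1, 3, 6}
Sat(¬start) = {4, 5, 7}
EG ¬start: greatest fixpoint, start Z0 = {4, 5, 7}, keep only states in Sat with some successor in Z. Z1 = {4, 7}; fixed.
Sat(EG ¬start) = {4, 7}
A[(¬grant ∧ start) U EG ¬start]: least fixpoint, start Z0 = Sat(EG ¬start) = {4, 7}, add states in Sat(¬grant ∧ start) with every successor in Z. Z1 = {3, 4, 7}; fixed.
Sat(A[(¬grant ∧ start) U EG ¬start]) = {3, 4, 7}
AG A[(¬grant ∧ start) U EG ¬start]: greatest fixpoint, start Z0 = {3, 4, 7}, keep only states in Sat with every successor in Z. Z1 = {3, 7}; Z2 = {7}; fixed.
Sat(AG A[(¬grant ∧ start) U EG ¬start]) = {7}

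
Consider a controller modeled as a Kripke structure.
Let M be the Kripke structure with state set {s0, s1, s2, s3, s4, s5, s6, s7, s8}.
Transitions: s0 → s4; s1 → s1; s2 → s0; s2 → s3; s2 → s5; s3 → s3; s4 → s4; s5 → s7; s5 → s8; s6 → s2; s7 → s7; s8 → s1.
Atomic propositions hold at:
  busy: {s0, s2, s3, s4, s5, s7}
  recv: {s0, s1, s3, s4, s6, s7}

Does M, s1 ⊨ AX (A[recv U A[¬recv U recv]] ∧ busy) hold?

Sat(¬recv) = {s2, s5, s8}
A[¬recv U recv]: least fixpoint, start Z0 = Sat(recv) = {s0, s1, s3, s4, s6, s7}, add states in Sat(¬recv) with every successor in Z. Z1 = {s0, s1, s3, s4, s6, s7, s8}; Z2 = {s0, s1, s3, s4, s5, s6, s7, s8}; Z3 = {s0, s1, s2, s3, s4, s5, s6, s7, s8}; fixed.
Sat(A[¬recv U recv]) = {s0, s1, s2, s3, s4, s5, s6, s7, s8}
A[recv U A[¬recv U recv]]: least fixpoint, start Z0 = Sat(A[¬recv U recv]) = {s0, s1, s2, s3, s4, s5, s6, s7, s8}, add states in Sat(recv) with every successor in Z. Already a fixed point.
Sat(A[recv U A[¬recv U recv]]) = {s0, s1, s2, s3, s4, s5, s6, s7, s8}
Sat(A[recv U A[¬recv U recv]] ∧ busy) = {s0, s2, s3, s4, s5, s7}
Sat(AX (A[recv U A[¬recv U recv]] ∧ busy)) = {s : every successor in {s0, s2, s3, s4, s5, s7}} = {s0, s2, s3, s4, s6, s7}
s1 ∉ Sat(AX (A[recv U A[¬recv U recv]] ∧ busy)) = {s0, s2, s3, s4, s6, s7}, so the formula does not hold at s1.

No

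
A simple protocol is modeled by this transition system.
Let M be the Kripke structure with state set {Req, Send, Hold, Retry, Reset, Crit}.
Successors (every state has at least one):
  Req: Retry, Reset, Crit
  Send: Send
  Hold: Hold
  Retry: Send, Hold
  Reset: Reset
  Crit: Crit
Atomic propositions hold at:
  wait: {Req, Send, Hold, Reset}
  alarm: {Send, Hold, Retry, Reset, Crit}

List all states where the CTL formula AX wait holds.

{Send, Hold, Retry, Reset}

Sat(AX wait) = {s : every successor in {Req, Send, Hold, Reset}} = {Send, Hold, Retry, Reset}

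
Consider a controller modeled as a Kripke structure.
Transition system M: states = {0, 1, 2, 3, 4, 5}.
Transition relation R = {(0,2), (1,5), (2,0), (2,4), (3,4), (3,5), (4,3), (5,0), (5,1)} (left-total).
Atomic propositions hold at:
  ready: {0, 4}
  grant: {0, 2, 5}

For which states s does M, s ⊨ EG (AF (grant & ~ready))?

Sat(~ready) = {1, 2, 3, 5}
Sat(grant & ~ready) = {2, 5}
AF (grant & ~ready): least fixpoint, start Z0 = {2, 5}, add states with every successor in Z. Z1 = {0, 1, 2, 5}; fixed.
Sat(AF (grant & ~ready)) = {0, 1, 2, 5}
EG (AF (grant & ~ready)): greatest fixpoint, start Z0 = {0, 1, 2, 5}, keep only states in Sat with some successor in Z. Already a fixed point.
Sat(EG (AF (grant & ~ready))) = {0, 1, 2, 5}

{0, 1, 2, 5}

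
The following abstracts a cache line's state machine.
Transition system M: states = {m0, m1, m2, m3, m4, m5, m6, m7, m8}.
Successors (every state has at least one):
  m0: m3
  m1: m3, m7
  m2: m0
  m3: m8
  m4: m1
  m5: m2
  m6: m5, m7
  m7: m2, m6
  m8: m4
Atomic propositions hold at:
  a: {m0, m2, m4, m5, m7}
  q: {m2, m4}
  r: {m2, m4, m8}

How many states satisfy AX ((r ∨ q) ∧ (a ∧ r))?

Sat(r ∨ q) = {m2, m4, m8}
Sat(a ∧ r) = {m2, m4}
Sat((r ∨ q) ∧ (a ∧ r)) = {m2, m4}
Sat(AX ((r ∨ q) ∧ (a ∧ r))) = {s : every successor in {m2, m4}} = {m5, m8}
|Sat(AX ((r ∨ q) ∧ (a ∧ r)))| = |{m5, m8}| = 2.

2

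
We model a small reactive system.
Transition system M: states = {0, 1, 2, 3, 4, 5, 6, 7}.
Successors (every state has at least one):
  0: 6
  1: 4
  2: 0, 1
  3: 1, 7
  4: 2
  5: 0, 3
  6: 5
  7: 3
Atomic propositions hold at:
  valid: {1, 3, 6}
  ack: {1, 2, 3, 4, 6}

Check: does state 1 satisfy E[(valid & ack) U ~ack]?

No

Sat(valid & ack) = {1, 3, 6}
Sat(~ack) = {0, 5, 7}
E[(valid & ack) U ~ack]: least fixpoint, start Z0 = Sat(~ack) = {0, 5, 7}, add states in Sat(valid & ack) with some successor in Z. Z1 = {0, 3, 5, 6, 7}; fixed.
Sat(E[(valid & ack) U ~ack]) = {0, 3, 5, 6, 7}
1 ∉ Sat(E[(valid & ack) U ~ack]) = {0, 3, 5, 6, 7}, so the formula does not hold at 1.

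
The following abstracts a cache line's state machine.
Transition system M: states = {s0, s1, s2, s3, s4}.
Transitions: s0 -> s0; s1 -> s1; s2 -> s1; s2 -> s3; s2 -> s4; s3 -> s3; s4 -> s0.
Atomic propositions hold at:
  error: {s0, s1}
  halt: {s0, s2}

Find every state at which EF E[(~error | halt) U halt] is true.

{s0, s2, s4}

Sat(~error) = {s2, s3, s4}
Sat(~error | halt) = {s0, s2, s3, s4}
E[(~error | halt) U halt]: least fixpoint, start Z0 = Sat(halt) = {s0, s2}, add states in Sat(~error | halt) with some successor in Z. Z1 = {s0, s2, s4}; fixed.
Sat(E[(~error | halt) U halt]) = {s0, s2, s4}
EF E[(~error | halt) U halt]: least fixpoint, start Z0 = {s0, s2, s4}, add states with some successor in Z. Already a fixed point.
Sat(EF E[(~error | halt) U halt]) = {s0, s2, s4}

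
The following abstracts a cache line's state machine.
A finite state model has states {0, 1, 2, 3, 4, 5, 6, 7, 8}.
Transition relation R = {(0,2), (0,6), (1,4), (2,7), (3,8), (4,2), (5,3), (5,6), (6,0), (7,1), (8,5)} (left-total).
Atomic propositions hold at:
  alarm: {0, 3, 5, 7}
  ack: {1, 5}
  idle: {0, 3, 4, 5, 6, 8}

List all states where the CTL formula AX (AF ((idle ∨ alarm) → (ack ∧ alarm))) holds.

Sat(idle ∨ alarm) = {0, 3, 4, 5, 6, 7, 8}
Sat(ack ∧ alarm) = {5}
Sat((idle ∨ alarm) → (ack ∧ alarm)) = {1, 2, 5}
AF ((idle ∨ alarm) → (ack ∧ alarm)): least fixpoint, start Z0 = {1, 2, 5}, add states with every successor in Z. Z1 = {1, 2, 4, 5, 7, 8}; Z2 = {1, 2, 3, 4, 5, 7, 8}; fixed.
Sat(AF ((idle ∨ alarm) → (ack ∧ alarm))) = {1, 2, 3, 4, 5, 7, 8}
Sat(AX (AF ((idle ∨ alarm) → (ack ∧ alarm)))) = {s : every successor in {1, 2, 3, 4, 5, 7, 8}} = {1, 2, 3, 4, 7, 8}

{1, 2, 3, 4, 7, 8}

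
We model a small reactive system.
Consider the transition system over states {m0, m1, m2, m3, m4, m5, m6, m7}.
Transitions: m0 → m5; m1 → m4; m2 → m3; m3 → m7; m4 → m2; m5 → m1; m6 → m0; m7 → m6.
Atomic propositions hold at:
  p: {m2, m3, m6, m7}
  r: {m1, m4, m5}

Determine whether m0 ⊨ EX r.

Sat(EX r) = {s : some successor in {m1, m4, m5}} = {m0, m1, m5}
m0 ∈ Sat(EX r) = {m0, m1, m5}, so the formula holds at m0.

Yes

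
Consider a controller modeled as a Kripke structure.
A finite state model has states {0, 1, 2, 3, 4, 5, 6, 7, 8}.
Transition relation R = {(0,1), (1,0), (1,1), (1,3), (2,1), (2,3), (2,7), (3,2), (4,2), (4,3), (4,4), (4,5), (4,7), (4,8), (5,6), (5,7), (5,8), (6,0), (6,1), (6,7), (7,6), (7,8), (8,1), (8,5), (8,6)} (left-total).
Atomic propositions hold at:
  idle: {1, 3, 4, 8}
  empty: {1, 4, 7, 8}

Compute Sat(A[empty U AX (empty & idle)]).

Sat(empty & idle) = {1, 4, 8}
Sat(AX (empty & idle)) = {s : every successor in {1, 4, 8}} = {0}
A[empty U AX (empty & idle)]: least fixpoint, start Z0 = Sat(AX (empty & idle)) = {0}, add states in Sat(empty) with every successor in Z. Already a fixed point.
Sat(A[empty U AX (empty & idle)]) = {0}

{0}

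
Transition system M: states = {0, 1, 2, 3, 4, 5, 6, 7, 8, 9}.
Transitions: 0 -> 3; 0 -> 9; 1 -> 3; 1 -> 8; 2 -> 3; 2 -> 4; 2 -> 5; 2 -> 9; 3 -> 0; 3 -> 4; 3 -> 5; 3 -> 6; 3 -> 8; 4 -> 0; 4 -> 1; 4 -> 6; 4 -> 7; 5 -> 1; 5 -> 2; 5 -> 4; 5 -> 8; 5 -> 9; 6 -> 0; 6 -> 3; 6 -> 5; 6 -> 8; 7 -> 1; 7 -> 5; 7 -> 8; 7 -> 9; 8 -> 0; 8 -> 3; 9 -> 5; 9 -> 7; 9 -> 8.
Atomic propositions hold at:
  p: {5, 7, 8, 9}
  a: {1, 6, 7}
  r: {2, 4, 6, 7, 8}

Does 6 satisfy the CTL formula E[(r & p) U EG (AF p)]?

Sat(r & p) = {7, 8}
AF p: least fixpoint, start Z0 = {5, 7, 8, 9}, add states with every successor in Z. Already a fixed point.
Sat(AF p) = {5, 7, 8, 9}
EG (AF p): greatest fixpoint, start Z0 = {5, 7, 8, 9}, keep only states in Sat with some successor in Z. Z1 = {5, 7, 9}; fixed.
Sat(EG (AF p)) = {5, 7, 9}
E[(r & p) U EG (AF p)]: least fixpoint, start Z0 = Sat(EG (AF p)) = {5, 7, 9}, add states in Sat(r & p) with some successor in Z. Already a fixed point.
Sat(E[(r & p) U EG (AF p)]) = {5, 7, 9}
6 ∉ Sat(E[(r & p) U EG (AF p)]) = {5, 7, 9}, so the formula does not hold at 6.

No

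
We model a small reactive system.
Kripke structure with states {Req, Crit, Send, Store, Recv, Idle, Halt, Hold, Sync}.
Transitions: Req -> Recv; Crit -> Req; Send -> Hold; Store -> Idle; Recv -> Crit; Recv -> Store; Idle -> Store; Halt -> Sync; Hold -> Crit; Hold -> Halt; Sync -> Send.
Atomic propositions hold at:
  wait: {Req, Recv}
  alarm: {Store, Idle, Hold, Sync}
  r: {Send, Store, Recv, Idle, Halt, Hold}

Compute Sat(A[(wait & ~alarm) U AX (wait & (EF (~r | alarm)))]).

Sat(~alarm) = {Req, Crit, Send, Recv, Halt}
Sat(wait & ~alarm) = {Req, Recv}
Sat(~r) = {Req, Crit, Sync}
Sat(~r | alarm) = {Req, Crit, Store, Idle, Hold, Sync}
EF (~r | alarm): least fixpoint, start Z0 = {Req, Crit, Store, Idle, Hold, Sync}, add states with some successor in Z. Z1 = {Req, Crit, Send, Store, Recv, Idle, Halt, Hold, Sync}; fixed.
Sat(EF (~r | alarm)) = {Req, Crit, Send, Store, Recv, Idle, Halt, Hold, Sync}
Sat(wait & (EF (~r | alarm))) = {Req, Recv}
Sat(AX (wait & (EF (~r | alarm)))) = {s : every successor in {Req, Recv}} = {Req, Crit}
A[(wait & ~alarm) U AX (wait & (EF (~r | alarm)))]: least fixpoint, start Z0 = Sat(AX (wait & (EF (~r | alarm)))) = {Req, Crit}, add states in Sat(wait & ~alarm) with every successor in Z. Already a fixed point.
Sat(A[(wait & ~alarm) U AX (wait & (EF (~r | alarm)))]) = {Req, Crit}

{Req, Crit}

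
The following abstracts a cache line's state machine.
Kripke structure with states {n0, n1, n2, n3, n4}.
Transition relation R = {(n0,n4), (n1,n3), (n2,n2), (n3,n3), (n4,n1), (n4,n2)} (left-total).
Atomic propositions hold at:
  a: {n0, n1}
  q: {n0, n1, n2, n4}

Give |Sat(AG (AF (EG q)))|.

1

EG q: greatest fixpoint, start Z0 = {n0, n1, n2, n4}, keep only states in Sat with some successor in Z. Z1 = {n0, n2, n4}; fixed.
Sat(EG q) = {n0, n2, n4}
AF (EG q): least fixpoint, start Z0 = {n0, n2, n4}, add states with every successor in Z. Already a fixed point.
Sat(AF (EG q)) = {n0, n2, n4}
AG (AF (EG q)): greatest fixpoint, start Z0 = {n0, n2, n4}, keep only states in Sat with every successor in Z. Z1 = {n0, n2}; Z2 = {n2}; fixed.
Sat(AG (AF (EG q))) = {n2}
|Sat(AG (AF (EG q)))| = |{n2}| = 1.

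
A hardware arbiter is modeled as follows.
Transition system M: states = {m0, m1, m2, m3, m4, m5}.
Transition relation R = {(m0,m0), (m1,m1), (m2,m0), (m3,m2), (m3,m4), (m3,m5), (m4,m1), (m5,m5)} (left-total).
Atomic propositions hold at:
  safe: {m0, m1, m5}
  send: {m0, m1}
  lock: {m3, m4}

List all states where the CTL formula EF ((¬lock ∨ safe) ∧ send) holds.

{m0, m1, m2, m3, m4}

Sat(¬lock) = {m0, m1, m2, m5}
Sat(¬lock ∨ safe) = {m0, m1, m2, m5}
Sat((¬lock ∨ safe) ∧ send) = {m0, m1}
EF ((¬lock ∨ safe) ∧ send): least fixpoint, start Z0 = {m0, m1}, add states with some successor in Z. Z1 = {m0, m1, m2, m4}; Z2 = {m0, m1, m2, m3, m4}; fixed.
Sat(EF ((¬lock ∨ safe) ∧ send)) = {m0, m1, m2, m3, m4}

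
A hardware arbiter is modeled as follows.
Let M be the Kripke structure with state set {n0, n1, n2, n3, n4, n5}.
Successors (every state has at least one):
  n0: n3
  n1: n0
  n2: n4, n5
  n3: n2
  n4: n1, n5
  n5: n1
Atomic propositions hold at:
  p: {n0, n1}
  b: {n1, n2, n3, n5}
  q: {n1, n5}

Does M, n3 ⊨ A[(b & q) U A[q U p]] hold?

No

Sat(b & q) = {n1, n5}
A[q U p]: least fixpoint, start Z0 = Sat(p) = {n0, n1}, add states in Sat(q) with every successor in Z. Z1 = {n0, n1, n5}; fixed.
Sat(A[q U p]) = {n0, n1, n5}
A[(b & q) U A[q U p]]: least fixpoint, start Z0 = Sat(A[q U p]) = {n0, n1, n5}, add states in Sat(b & q) with every successor in Z. Already a fixed point.
Sat(A[(b & q) U A[q U p]]) = {n0, n1, n5}
n3 ∉ Sat(A[(b & q) U A[q U p]]) = {n0, n1, n5}, so the formula does not hold at n3.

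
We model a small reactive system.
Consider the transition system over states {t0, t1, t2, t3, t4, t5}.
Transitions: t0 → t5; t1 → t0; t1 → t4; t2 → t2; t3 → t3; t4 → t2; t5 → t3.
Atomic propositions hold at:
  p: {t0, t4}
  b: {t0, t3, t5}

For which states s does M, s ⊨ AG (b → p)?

{t2, t4}

Sat(b → p) = {t0, t1, t2, t4}
AG (b → p): greatest fixpoint, start Z0 = {t0, t1, t2, t4}, keep only states in Sat with every successor in Z. Z1 = {t1, t2, t4}; Z2 = {t2, t4}; fixed.
Sat(AG (b → p)) = {t2, t4}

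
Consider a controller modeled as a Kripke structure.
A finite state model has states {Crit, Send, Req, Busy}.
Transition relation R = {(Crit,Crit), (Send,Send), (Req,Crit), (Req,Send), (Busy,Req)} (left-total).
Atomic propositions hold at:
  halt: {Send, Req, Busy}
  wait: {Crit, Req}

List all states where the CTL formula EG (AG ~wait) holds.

{Send}

Sat(~wait) = {Send, Busy}
AG ~wait: greatest fixpoint, start Z0 = {Send, Busy}, keep only states in Sat with every successor in Z. Z1 = {Send}; fixed.
Sat(AG ~wait) = {Send}
EG (AG ~wait): greatest fixpoint, start Z0 = {Send}, keep only states in Sat with some successor in Z. Already a fixed point.
Sat(EG (AG ~wait)) = {Send}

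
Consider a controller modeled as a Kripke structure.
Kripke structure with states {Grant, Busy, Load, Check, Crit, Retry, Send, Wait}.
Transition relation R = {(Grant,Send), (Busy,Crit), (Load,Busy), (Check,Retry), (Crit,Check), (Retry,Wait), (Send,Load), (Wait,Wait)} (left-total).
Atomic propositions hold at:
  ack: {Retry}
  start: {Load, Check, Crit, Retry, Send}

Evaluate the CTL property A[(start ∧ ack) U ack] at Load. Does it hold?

Sat(start ∧ ack) = {Retry}
A[(start ∧ ack) U ack]: least fixpoint, start Z0 = Sat(ack) = {Retry}, add states in Sat(start ∧ ack) with every successor in Z. Already a fixed point.
Sat(A[(start ∧ ack) U ack]) = {Retry}
Load ∉ Sat(A[(start ∧ ack) U ack]) = {Retry}, so the formula does not hold at Load.

No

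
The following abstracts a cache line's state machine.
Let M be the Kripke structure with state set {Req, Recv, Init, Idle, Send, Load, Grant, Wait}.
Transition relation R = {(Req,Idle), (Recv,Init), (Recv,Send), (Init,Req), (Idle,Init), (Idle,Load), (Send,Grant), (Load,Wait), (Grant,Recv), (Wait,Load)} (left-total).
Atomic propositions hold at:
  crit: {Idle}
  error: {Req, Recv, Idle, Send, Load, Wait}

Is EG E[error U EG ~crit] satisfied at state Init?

No

Sat(~crit) = {Req, Recv, Init, Send, Load, Grant, Wait}
EG ~crit: greatest fixpoint, start Z0 = {Req, Recv, Init, Send, Load, Grant, Wait}, keep only states in Sat with some successor in Z. Z1 = {Recv, Init, Send, Load, Grant, Wait}; Z2 = {Recv, Send, Load, Grant, Wait}; fixed.
Sat(EG ~crit) = {Recv, Send, Load, Grant, Wait}
E[error U EG ~crit]: least fixpoint, start Z0 = Sat(EG ~crit) = {Recv, Send, Load, Grant, Wait}, add states in Sat(error) with some successor in Z. Z1 = {Recv, Idle, Send, Load, Grant, Wait}; Z2 = {Req, Recv, Idle, Send, Load, Grant, Wait}; fixed.
Sat(E[error U EG ~crit]) = {Req, Recv, Idle, Send, Load, Grant, Wait}
EG E[error U EG ~crit]: greatest fixpoint, start Z0 = {Req, Recv, Idle, Send, Load, Grant, Wait}, keep only states in Sat with some successor in Z. Already a fixed point.
Sat(EG E[error U EG ~crit]) = {Req, Recv, Idle, Send, Load, Grant, Wait}
Init ∉ Sat(EG E[error U EG ~crit]) = {Req, Recv, Idle, Send, Load, Grant, Wait}, so the formula does not hold at Init.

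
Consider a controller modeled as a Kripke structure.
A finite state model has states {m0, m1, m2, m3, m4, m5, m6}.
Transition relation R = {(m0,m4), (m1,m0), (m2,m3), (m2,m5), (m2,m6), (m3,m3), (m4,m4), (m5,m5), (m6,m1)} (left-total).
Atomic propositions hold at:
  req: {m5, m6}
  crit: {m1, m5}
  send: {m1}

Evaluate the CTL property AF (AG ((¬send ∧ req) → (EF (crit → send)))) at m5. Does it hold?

Sat(¬send) = {m0, m2, m3, m4, m5, m6}
Sat(¬send ∧ req) = {m5, m6}
Sat(crit → send) = {m0, m1, m2, m3, m4, m6}
EF (crit → send): least fixpoint, start Z0 = {m0, m1, m2, m3, m4, m6}, add states with some successor in Z. Already a fixed point.
Sat(EF (crit → send)) = {m0, m1, m2, m3, m4, m6}
Sat((¬send ∧ req) → (EF (crit → send))) = {m0, m1, m2, m3, m4, m6}
AG ((¬send ∧ req) → (EF (crit → send))): greatest fixpoint, start Z0 = {m0, m1, m2, m3, m4, m6}, keep only states in Sat with every successor in Z. Z1 = {m0, m1, m3, m4, m6}; fixed.
Sat(AG ((¬send ∧ req) → (EF (crit → send)))) = {m0, m1, m3, m4, m6}
AF (AG ((¬send ∧ req) → (EF (crit → send)))): least fixpoint, start Z0 = {m0, m1, m3, m4, m6}, add states with every successor in Z. Already a fixed point.
Sat(AF (AG ((¬send ∧ req) → (EF (crit → send))))) = {m0, m1, m3, m4, m6}
m5 ∉ Sat(AF (AG ((¬send ∧ req) → (EF (crit → send))))) = {m0, m1, m3, m4, m6}, so the formula does not hold at m5.

No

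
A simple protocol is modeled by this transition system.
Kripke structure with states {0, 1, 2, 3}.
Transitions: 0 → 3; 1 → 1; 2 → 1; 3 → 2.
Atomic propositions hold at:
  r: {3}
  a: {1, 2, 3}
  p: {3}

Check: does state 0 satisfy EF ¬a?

Sat(¬a) = {0}
EF ¬a: least fixpoint, start Z0 = {0}, add states with some successor in Z. Already a fixed point.
Sat(EF ¬a) = {0}
0 ∈ Sat(EF ¬a) = {0}, so the formula holds at 0.

Yes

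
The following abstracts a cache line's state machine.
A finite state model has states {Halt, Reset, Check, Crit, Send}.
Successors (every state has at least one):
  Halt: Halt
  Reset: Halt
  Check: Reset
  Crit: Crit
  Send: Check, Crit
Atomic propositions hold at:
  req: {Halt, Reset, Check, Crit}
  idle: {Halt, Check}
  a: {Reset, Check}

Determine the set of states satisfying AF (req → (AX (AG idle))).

AG idle: greatest fixpoint, start Z0 = {Halt, Check}, keep only states in Sat with every successor in Z. Z1 = {Halt}; fixed.
Sat(AG idle) = {Halt}
Sat(AX (AG idle)) = {s : every successor in {Halt}} = {Halt, Reset}
Sat(req → (AX (AG idle))) = {Halt, Reset, Send}
AF (req → (AX (AG idle))): least fixpoint, start Z0 = {Halt, Reset, Send}, add states with every successor in Z. Z1 = {Halt, Reset, Check, Send}; fixed.
Sat(AF (req → (AX (AG idle)))) = {Halt, Reset, Check, Send}

{Halt, Reset, Check, Send}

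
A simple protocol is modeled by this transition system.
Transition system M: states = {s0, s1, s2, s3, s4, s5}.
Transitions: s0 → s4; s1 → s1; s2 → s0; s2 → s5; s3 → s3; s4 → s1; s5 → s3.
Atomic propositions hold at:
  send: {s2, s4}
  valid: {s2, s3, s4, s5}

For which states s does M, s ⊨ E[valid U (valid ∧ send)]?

{s2, s4}

Sat(valid ∧ send) = {s2, s4}
E[valid U (valid ∧ send)]: least fixpoint, start Z0 = Sat((valid ∧ send)) = {s2, s4}, add states in Sat(valid) with some successor in Z. Already a fixed point.
Sat(E[valid U (valid ∧ send)]) = {s2, s4}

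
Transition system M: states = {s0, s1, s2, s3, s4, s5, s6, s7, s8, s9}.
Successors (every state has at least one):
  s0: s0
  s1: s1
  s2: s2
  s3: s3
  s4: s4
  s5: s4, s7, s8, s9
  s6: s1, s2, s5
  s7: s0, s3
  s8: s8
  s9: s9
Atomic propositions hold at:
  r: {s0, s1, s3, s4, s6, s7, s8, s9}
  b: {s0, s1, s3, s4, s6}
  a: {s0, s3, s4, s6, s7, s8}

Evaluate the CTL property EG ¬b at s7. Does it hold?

No

Sat(¬b) = {s2, s5, s7, s8, s9}
EG ¬b: greatest fixpoint, start Z0 = {s2, s5, s7, s8, s9}, keep only states in Sat with some successor in Z. Z1 = {s2, s5, s8, s9}; fixed.
Sat(EG ¬b) = {s2, s5, s8, s9}
s7 ∉ Sat(EG ¬b) = {s2, s5, s8, s9}, so the formula does not hold at s7.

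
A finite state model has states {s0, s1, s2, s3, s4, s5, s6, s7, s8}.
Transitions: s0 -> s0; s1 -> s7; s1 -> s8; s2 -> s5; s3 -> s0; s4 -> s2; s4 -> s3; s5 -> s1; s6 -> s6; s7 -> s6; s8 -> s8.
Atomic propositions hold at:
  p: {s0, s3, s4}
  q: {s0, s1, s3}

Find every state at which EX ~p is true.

{s1, s2, s4, s5, s6, s7, s8}

Sat(~p) = {s1, s2, s5, s6, s7, s8}
Sat(EX ~p) = {s : some successor in {s1, s2, s5, s6, s7, s8}} = {s1, s2, s4, s5, s6, s7, s8}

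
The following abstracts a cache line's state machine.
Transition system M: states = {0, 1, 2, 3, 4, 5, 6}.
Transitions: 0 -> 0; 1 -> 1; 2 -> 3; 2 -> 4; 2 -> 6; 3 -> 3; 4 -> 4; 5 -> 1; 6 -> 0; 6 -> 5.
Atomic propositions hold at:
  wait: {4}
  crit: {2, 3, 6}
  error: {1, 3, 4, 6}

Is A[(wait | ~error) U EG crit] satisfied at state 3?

Yes

Sat(~error) = {0, 2, 5}
Sat(wait | ~error) = {0, 2, 4, 5}
EG crit: greatest fixpoint, start Z0 = {2, 3, 6}, keep only states in Sat with some successor in Z. Z1 = {2, 3}; fixed.
Sat(EG crit) = {2, 3}
A[(wait | ~error) U EG crit]: least fixpoint, start Z0 = Sat(EG crit) = {2, 3}, add states in Sat(wait | ~error) with every successor in Z. Already a fixed point.
Sat(A[(wait | ~error) U EG crit]) = {2, 3}
3 ∈ Sat(A[(wait | ~error) U EG crit]) = {2, 3}, so the formula holds at 3.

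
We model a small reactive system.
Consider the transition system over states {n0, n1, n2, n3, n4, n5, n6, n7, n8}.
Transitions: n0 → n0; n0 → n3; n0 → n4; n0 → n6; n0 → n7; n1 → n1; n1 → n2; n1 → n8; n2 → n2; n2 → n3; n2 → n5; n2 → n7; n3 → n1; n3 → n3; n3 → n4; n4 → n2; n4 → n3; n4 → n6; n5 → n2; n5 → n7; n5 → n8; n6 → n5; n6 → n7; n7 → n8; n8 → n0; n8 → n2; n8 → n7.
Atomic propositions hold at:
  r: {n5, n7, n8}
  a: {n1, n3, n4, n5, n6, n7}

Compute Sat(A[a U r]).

{n5, n6, n7, n8}

A[a U r]: least fixpoint, start Z0 = Sat(r) = {n5, n7, n8}, add states in Sat(a) with every successor in Z. Z1 = {n5, n6, n7, n8}; fixed.
Sat(A[a U r]) = {n5, n6, n7, n8}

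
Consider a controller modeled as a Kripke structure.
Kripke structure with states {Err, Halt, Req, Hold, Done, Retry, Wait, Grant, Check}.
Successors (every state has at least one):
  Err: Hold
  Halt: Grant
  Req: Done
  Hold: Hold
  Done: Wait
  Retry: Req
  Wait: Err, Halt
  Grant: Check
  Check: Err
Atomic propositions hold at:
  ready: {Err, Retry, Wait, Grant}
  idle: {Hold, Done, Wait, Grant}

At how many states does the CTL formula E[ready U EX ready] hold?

Sat(EX ready) = {s : some successor in {Err, Retry, Wait, Grant}} = {Halt, Done, Wait, Check}
E[ready U EX ready]: least fixpoint, start Z0 = Sat(EX ready) = {Halt, Done, Wait, Check}, add states in Sat(ready) with some successor in Z. Z1 = {Halt, Done, Wait, Grant, Check}; fixed.
Sat(E[ready U EX ready]) = {Halt, Done, Wait, Grant, Check}
|Sat(E[ready U EX ready])| = |{Halt, Done, Wait, Grant, Check}| = 5.

5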